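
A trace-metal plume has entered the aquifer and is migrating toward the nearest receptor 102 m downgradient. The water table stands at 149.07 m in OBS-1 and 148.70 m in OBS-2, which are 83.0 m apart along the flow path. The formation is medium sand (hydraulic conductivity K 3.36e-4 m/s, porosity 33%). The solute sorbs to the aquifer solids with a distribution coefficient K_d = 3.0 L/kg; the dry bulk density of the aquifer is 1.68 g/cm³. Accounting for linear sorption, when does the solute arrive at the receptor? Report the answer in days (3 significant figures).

4230 days

Hydraulic gradient i = (149.07 − 148.70) / 83.0 = 0.37 / 83.0 = 0.004458
K = 3.36e-4 m/s × 86400 s/d = 29.03 m/d
Specific discharge q = 29.03 × 0.004458 = 0.1294 m/d
Average linear velocity = 0.1294 / 0.33 = 0.3922 m/d
Retardation R = 1 + ρ_b·K_d/n = 1 + 1.68×3.0/0.33 = 16.27
Contaminant velocity v_c = v/R = 0.3922/16.27 = 0.02410 m/d
t = L/v_c = 102/0.02410 = 4233 d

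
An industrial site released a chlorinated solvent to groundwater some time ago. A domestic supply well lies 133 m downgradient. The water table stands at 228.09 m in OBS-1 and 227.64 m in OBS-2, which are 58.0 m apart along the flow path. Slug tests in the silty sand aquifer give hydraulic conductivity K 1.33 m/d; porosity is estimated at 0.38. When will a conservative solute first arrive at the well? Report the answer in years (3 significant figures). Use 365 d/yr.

Hydraulic gradient i = (228.09 − 227.64) / 58.0 = 0.45 / 58.0 = 0.007759
q = Ki = 1.33 × 0.007759 = 0.01032 m/d
v_s = q/n_e = 0.01032/0.38 = 0.02716 m/d
t = L / v = 133 / 0.02716 = 4898 d
   = 4898 / 365 = 13.4 yr

13.4 years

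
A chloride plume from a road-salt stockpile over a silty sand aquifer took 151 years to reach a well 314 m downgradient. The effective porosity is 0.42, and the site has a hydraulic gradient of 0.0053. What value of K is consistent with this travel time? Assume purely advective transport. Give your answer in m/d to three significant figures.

0.451 m/d

t = 151 years = 55120 d
v = L / t = 314 / 55120 = 0.005697 m/d
K = v · n / i = 0.005697 × 0.42 / 0.0053 = 0.451 m/d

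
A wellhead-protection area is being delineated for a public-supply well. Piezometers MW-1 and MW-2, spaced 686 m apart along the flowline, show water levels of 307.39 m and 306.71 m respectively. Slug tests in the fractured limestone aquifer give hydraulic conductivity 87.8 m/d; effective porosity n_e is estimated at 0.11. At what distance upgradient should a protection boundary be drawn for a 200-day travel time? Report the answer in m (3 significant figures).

158 m

Hydraulic gradient i = (307.39 − 306.71) / 686 = 0.68 / 686 = 9.913e-4
Specific discharge q = 87.8 × 9.913e-4 = 0.08703 m/d
v_s = q/n_e = 0.08703/0.11 = 0.7912 m/d
L = v × T = 0.7912 × 200 = 158.2 m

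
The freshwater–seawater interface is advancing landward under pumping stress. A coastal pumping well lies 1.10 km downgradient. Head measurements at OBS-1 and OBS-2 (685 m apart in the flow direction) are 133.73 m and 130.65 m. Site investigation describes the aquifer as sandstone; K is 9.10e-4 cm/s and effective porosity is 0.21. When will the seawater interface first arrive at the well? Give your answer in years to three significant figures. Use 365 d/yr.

Hydraulic gradient i = (133.73 − 130.65) / 685 = 3.08 / 685 = 0.004496
K = 9.10e-4 cm/s × 864 = 0.7862 m/d
Specific discharge q = 0.7862 × 0.004496 = 0.003535 m/d
v = Ki/n = 0.7862·0.004496/0.21 = 0.01683 m/d
L = 1.10 km = 1100 m
t = L / v = 1100 / 0.01683 = 65340 d
   = 65340 / 365 = 179 yr

179 years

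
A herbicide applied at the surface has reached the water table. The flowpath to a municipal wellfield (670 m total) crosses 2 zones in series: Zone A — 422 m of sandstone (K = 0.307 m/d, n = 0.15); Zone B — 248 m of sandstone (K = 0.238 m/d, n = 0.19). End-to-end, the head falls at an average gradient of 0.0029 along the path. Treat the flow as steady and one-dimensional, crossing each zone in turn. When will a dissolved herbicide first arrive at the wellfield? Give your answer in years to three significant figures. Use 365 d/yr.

376 years

Continuity: the same q passes through each zone, so ΔH = q·Σ(L_j/K_j) — the zones act as resistances in series.
Σ(L/K) = 422/0.307 + 248/0.238 = 1375 + 1042 = 2417 d
K_eq = L_total / Σ(L/K) = 670 / 2417 = 0.2772 m/d
q = K_eq · i = 0.2772 × 0.0029 = 8.040e-4 m/d (same in every zone)
Zone A: v = q/n = 8.040e-4/0.15 = 0.005360 m/d → t_A = 422/0.005360 = 78730 d
Zone B: v = q/n = 8.040e-4/0.19 = 0.004232 m/d → t_B = 248/0.004232 = 58610 d
Total t = 78730 + 58610 = 137300 d
   = 137300 / 365 = 376 yr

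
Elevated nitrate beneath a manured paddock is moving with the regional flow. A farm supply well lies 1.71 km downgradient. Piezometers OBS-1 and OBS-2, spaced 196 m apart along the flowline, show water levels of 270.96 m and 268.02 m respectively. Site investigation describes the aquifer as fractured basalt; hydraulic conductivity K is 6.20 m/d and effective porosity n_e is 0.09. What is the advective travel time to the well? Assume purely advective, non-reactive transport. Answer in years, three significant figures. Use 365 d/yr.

4.53 years

Hydraulic gradient i = (270.96 − 268.02) / 196 = 2.94 / 196 = 0.01500
Specific discharge q = 6.20 × 0.01500 = 0.09300 m/d
v = Ki/n = 6.20·0.01500/0.09 = 1.033 m/d
L = 1.71 km = 1710 m
t = L / v = 1710 / 1.033 = 1655 d
   = 1655 / 365 = 4.53 yr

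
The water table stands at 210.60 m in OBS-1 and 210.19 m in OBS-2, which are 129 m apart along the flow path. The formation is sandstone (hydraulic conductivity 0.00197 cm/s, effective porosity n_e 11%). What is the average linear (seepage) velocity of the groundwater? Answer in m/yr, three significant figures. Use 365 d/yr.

Hydraulic gradient i = (210.60 − 210.19) / 129 = 0.41 / 129 = 0.003178
K = 0.00197 cm/s × 864 = 1.702 m/d
q = Ki = 1.702 × 0.003178 = 0.005410 m/d
Average linear velocity = 0.005410 / 0.11 = 0.04918 m/d
   = 0.04918 × 365 = 18.0 m/yr

18.0 m/yr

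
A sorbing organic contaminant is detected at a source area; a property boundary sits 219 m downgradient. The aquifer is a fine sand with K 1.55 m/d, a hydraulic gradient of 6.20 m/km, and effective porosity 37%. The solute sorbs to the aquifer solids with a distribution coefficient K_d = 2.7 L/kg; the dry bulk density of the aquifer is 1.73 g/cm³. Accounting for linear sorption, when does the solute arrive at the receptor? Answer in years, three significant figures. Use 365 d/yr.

315 years

q = Ki = 1.55 × 0.0062 = 0.009610 m/d
v = Ki/n = 1.55·0.0062/0.37 = 0.02597 m/d
Retardation R = 1 + ρ_b·K_d/n = 1 + 1.73×2.7/0.37 = 13.62
Contaminant velocity v_c = v/R = 0.02597/13.62 = 0.001906 m/d
t = L/v_c = 219/0.001906 = 114900 d
   = 114900/365 = 315 yr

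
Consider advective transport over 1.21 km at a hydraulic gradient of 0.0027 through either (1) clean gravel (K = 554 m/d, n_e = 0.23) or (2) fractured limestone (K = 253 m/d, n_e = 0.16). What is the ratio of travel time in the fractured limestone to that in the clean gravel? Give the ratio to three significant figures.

Unit 1 (clean gravel): v = 554×0.0027/0.23 = 6.503 m/d, t = 1210/6.503 = 186.1 d
Unit 2 (fractured limestone): v = 253×0.0027/0.16 = 4.269 m/d, t = 1210/4.269 = 283.4 d
t(fractured limestone) / t(clean gravel) = 283.4/186.1 = 1.52

1.52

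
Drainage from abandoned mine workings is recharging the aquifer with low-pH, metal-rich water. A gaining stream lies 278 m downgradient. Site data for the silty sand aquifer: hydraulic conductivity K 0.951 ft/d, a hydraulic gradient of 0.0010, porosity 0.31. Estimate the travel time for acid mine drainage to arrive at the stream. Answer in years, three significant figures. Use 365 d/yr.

815 years

K = 0.951 ft/d × 0.3048 = 0.2899 m/d
Darcy flux q = K·i = 0.2899 × 0.0010 = 2.899e-4 m/d
v = Ki/n = 0.2899·0.0010/0.31 = 9.350e-4 m/d
t = L / v = 278 / 9.350e-4 = 297300 d
   = 297300 / 365 = 815 yr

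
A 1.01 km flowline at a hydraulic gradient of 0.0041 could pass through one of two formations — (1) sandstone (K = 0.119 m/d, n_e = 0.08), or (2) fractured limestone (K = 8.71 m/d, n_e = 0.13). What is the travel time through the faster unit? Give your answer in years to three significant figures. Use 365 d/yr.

Unit 1 (sandstone): v = 0.119×0.0041/0.08 = 0.006099 m/d, t = 1010/0.006099 = 165600 d
Unit 2 (fractured limestone): v = 8.71×0.0041/0.13 = 0.2747 m/d, t = 1010/0.2747 = 3677 d
Faster: 3677 d / 365 = 10.1 yr

10.1 years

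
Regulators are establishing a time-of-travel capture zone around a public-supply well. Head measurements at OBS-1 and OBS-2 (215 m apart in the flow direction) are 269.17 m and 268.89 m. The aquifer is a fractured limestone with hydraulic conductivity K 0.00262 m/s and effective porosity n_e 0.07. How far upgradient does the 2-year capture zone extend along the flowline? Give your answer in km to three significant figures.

3.07 km

Hydraulic gradient i = (269.17 − 268.89) / 215 = 0.28 / 215 = 0.001302
K = 0.00262 m/s × 86400 s/d = 226.4 m/d
Darcy flux q = K·i = 226.4 × 0.001302 = 0.2948 m/d
v = Ki/n = 226.4·0.001302/0.07 = 4.211 m/d
T = 2 yr × 365 = 730 d
L = v × T = 4.211 × 730 = 3074 m
   = 3.07 km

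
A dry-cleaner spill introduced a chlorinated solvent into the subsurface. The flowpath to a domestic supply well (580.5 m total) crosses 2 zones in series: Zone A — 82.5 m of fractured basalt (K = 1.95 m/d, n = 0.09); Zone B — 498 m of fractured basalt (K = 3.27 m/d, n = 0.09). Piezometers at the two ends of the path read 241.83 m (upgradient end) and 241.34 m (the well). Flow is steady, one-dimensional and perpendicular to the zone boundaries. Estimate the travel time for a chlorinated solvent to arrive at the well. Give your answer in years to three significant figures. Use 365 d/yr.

56.8 years

Total head drop ΔH = 241.83 − 241.34 = 0.49 m
Steady 1-D flow in series ⇒ the Darcy flux q is identical in every zone and the zone head losses add (resistances L/K in series).
Σ(L/K) = 82.5/1.95 + 498/3.27 = 42.31 + 152.3 = 194.6 d
q = ΔH / Σ(L/K) = 0.49 / 194.6 = 0.002518 m/d (same in every zone)
Zone A: v = q/n = 0.002518/0.09 = 0.02798 m/d → t_A = 82.5/0.02798 = 2949 d
Zone B: v = q/n = 0.002518/0.09 = 0.02798 m/d → t_B = 498/0.02798 = 17800 d
Total t = 2949 + 17800 = 20750 d
   = 20750 / 365 = 56.8 yr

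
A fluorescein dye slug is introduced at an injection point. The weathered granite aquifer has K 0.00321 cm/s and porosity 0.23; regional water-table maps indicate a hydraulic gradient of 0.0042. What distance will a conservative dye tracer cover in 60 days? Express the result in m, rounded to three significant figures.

3.04 m

K = 0.00321 cm/s × 864 = 2.773 m/d
q = Ki = 2.773 × 0.0042 = 0.01165 m/d
Average linear velocity = 0.01165 / 0.23 = 0.05065 m/d
L = v × T = 0.05065 × 60 = 3.039 m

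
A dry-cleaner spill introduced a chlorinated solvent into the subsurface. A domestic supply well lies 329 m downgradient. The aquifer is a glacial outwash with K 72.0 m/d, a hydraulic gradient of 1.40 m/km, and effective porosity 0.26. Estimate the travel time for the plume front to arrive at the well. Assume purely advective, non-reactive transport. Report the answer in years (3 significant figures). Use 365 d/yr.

Darcy flux q = K·i = 72.0 × 0.0014 = 0.1008 m/d
Seepage velocity v = q / n = 0.1008 / 0.26 = 0.3877 m/d
t = L / v = 329 / 0.3877 = 848.6 d
   = 848.6 / 365 = 2.32 yr

2.32 years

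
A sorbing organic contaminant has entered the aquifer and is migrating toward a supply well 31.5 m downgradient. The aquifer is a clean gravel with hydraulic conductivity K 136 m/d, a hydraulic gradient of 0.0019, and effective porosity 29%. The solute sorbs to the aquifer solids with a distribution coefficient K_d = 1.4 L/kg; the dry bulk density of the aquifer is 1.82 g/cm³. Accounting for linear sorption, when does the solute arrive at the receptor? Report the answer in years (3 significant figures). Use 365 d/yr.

0.948 years

Specific discharge q = 136 × 0.0019 = 0.2584 m/d
Average linear velocity = 0.2584 / 0.29 = 0.8910 m/d
Retardation R = 1 + ρ_b·K_d/n = 1 + 1.82×1.4/0.29 = 9.786
Contaminant velocity v_c = v/R = 0.8910/9.786 = 0.09105 m/d
t = L/v_c = 31.5/0.09105 = 346.0 d
   = 346.0/365 = 0.948 yr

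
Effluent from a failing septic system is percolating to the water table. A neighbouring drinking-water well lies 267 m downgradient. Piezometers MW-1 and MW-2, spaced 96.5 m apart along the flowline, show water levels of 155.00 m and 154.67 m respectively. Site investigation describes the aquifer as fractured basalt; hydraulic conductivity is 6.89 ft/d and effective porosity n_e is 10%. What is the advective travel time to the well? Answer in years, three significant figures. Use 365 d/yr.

10.2 years

Hydraulic gradient i = (155.00 − 154.67) / 96.5 = 0.33 / 96.5 = 0.003420
K = 6.89 ft/d × 0.3048 = 2.100 m/d
Specific discharge q = 2.100 × 0.003420 = 0.007182 m/d
v = Ki/n = 2.100·0.003420/0.10 = 0.07182 m/d
t = L / v = 267 / 0.07182 = 3718 d
   = 3718 / 365 = 10.2 yr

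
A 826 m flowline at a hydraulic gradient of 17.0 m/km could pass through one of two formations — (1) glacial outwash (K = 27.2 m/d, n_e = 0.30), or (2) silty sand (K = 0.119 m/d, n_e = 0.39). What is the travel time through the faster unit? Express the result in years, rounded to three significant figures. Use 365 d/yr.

Unit 1 (glacial outwash): v = 27.2×0.017/0.30 = 1.541 m/d, t = 826/1.541 = 535.9 d
Unit 2 (silty sand): v = 0.119×0.017/0.39 = 0.005187 m/d, t = 826/0.005187 = 159200 d
Faster: 535.9 d / 365 = 1.47 yr

1.47 years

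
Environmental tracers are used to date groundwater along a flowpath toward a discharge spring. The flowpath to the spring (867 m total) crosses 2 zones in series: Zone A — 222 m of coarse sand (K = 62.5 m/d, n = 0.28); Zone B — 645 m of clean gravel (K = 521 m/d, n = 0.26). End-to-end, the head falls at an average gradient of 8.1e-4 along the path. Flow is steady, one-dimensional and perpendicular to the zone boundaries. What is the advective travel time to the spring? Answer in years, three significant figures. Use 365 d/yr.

Continuity: the same q passes through each zone, so ΔH = q·Σ(L_j/K_j) — the zones act as resistances in series.
Σ(L/K) = 222/62.5 + 645/521 = 3.552 + 1.238 = 4.790 d
K_eq = L_total / Σ(L/K) = 867 / 4.790 = 181.0 m/d
q = K_eq · i = 181.0 × 8.1e-4 = 0.1466 m/d (same in every zone)
Zone A: v = q/n = 0.1466/0.28 = 0.5236 m/d → t_A = 222/0.5236 = 424.0 d
Zone B: v = q/n = 0.1466/0.26 = 0.5639 m/d → t_B = 645/0.5639 = 1144 d
Total t = 424.0 + 1144 = 1568 d
   = 1568 / 365 = 4.30 yr

4.30 years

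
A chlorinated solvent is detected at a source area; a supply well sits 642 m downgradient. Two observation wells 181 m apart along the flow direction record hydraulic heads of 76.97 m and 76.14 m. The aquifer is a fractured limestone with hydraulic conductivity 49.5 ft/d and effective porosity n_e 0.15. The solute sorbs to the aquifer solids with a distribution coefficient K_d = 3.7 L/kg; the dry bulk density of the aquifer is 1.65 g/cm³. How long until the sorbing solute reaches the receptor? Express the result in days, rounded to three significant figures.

58000 days

Hydraulic gradient i = (76.97 − 76.14) / 181 = 0.83 / 181 = 0.004586
K = 49.5 ft/d × 0.3048 = 15.09 m/d
q = Ki = 15.09 × 0.004586 = 0.06919 m/d
Seepage velocity v = q / n = 0.06919 / 0.15 = 0.4612 m/d
Retardation R = 1 + ρ_b·K_d/n = 1 + 1.65×3.7/0.15 = 41.70
Contaminant velocity v_c = v/R = 0.4612/41.70 = 0.01106 m/d
t = L/v_c = 642/0.01106 = 58040 d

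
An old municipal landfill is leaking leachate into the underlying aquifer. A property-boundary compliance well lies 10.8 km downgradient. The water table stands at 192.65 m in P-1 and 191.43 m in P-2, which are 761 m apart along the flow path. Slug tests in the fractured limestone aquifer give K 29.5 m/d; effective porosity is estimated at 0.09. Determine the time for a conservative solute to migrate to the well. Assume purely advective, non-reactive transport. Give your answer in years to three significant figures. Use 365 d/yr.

56.3 years

Hydraulic gradient i = (192.65 − 191.43) / 761 = 1.22 / 761 = 0.001603
Darcy flux q = K·i = 29.5 × 0.001603 = 0.04729 m/d
Seepage velocity v = q / n = 0.04729 / 0.09 = 0.5255 m/d
L = 10.8 km = 10800 m
t = L / v = 10800 / 0.5255 = 20550 d
   = 20550 / 365 = 56.3 yr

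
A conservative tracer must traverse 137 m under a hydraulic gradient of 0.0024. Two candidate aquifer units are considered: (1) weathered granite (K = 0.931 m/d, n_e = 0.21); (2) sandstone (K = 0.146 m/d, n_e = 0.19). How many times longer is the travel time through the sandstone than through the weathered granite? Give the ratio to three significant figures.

Unit 1 (weathered granite): v = 0.931×0.0024/0.21 = 0.01064 m/d, t = 137/0.01064 = 12880 d
Unit 2 (sandstone): v = 0.146×0.0024/0.19 = 0.001844 m/d, t = 137/0.001844 = 74290 d
t(sandstone) / t(weathered granite) = 74290/12880 = 5.77

5.77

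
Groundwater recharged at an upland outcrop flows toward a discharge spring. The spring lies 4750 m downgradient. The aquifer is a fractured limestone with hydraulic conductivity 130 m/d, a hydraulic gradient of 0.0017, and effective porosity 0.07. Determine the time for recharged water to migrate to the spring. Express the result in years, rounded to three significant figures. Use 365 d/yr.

4.12 years

q = Ki = 130 × 0.0017 = 0.2210 m/d
Average linear velocity = 0.2210 / 0.07 = 3.157 m/d
t = L / v = 4750 / 3.157 = 1505 d
   = 1505 / 365 = 4.12 yr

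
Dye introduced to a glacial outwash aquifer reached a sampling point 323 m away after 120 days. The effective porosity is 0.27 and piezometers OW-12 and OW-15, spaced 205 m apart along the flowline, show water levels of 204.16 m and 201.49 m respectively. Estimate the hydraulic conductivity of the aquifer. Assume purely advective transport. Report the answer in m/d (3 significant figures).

Hydraulic gradient i = (204.16 − 201.49) / 205 = 2.67 / 205 = 0.01302
v = L / t = 323 / 120 = 2.692 m/d
K = v · n / i = 2.692 × 0.27 / 0.01302 = 55.8 m/d

55.8 m/d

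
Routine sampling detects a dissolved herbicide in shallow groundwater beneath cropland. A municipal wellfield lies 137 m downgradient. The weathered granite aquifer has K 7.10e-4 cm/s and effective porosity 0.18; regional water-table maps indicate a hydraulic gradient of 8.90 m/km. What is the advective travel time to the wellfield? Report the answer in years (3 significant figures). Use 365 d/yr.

12.4 years

K = 7.10e-4 cm/s × 864 = 0.6134 m/d
Darcy flux q = K·i = 0.6134 × 0.0089 = 0.005460 m/d
Seepage velocity v = q / n = 0.005460 / 0.18 = 0.03033 m/d
t = L / v = 137 / 0.03033 = 4517 d
   = 4517 / 365 = 12.4 yr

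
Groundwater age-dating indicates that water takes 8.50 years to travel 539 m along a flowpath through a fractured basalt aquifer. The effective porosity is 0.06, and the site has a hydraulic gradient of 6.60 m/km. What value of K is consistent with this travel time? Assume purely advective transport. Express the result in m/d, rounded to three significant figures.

1.58 m/d

t = 8.50 years = 3103 d
v = L / t = 539 / 3103 = 0.1737 m/d
K = v · n / i = 0.1737 × 0.06 / 0.0066 = 1.58 m/d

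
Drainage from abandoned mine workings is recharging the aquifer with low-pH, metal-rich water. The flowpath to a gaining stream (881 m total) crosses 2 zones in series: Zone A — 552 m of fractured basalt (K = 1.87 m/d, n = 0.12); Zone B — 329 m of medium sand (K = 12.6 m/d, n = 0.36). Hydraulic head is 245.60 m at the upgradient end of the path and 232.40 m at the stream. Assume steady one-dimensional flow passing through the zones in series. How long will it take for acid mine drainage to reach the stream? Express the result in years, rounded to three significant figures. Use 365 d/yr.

12.3 years

Total head drop ΔH = 245.60 − 232.40 = 13.20 m
Steady 1-D flow in series ⇒ the Darcy flux q is identical in every zone and the zone head losses add (resistances L/K in series).
Σ(L/K) = 552/1.87 + 329/12.6 = 295.2 + 26.11 = 321.3 d
q = ΔH / Σ(L/K) = 13.20 / 321.3 = 0.04108 m/d (same in every zone)
Zone A: v = q/n = 0.04108/0.12 = 0.3424 m/d → t_A = 552/0.3424 = 1612 d
Zone B: v = q/n = 0.04108/0.36 = 0.1141 m/d → t_B = 329/0.1141 = 2883 d
Total t = 1612 + 2883 = 4495 d
   = 4495 / 365 = 12.3 yr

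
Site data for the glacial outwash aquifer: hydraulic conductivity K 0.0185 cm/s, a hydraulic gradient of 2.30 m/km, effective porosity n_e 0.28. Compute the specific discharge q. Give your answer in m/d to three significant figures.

0.0368 m/d

K = 0.0185 cm/s × 864 = 15.98 m/d
q = Ki = 15.98 × 0.0023 = 0.03676 m/d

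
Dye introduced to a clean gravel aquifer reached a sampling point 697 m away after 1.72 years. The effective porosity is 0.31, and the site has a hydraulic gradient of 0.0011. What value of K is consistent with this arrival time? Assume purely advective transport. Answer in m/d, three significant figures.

313 m/d

t = 1.72 years = 627.8 d
v = L / t = 697 / 627.8 = 1.110 m/d
K = v · n / i = 1.110 × 0.31 / 0.0011 = 313 m/d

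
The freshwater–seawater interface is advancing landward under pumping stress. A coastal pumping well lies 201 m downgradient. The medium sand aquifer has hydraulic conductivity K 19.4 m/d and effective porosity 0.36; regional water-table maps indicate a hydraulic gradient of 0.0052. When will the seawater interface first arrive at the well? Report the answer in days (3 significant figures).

717 days

q = Ki = 19.4 × 0.0052 = 0.1009 m/d
Seepage velocity v = q / n = 0.1009 / 0.36 = 0.2802 m/d
t = L / v = 201 / 0.2802 = 717.3 d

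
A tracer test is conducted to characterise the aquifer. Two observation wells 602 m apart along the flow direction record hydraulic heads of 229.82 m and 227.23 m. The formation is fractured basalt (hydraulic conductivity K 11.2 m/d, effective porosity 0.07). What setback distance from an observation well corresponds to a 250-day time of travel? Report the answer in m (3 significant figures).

172 m

Hydraulic gradient i = (229.82 − 227.23) / 602 = 2.59 / 602 = 0.004302
q = Ki = 11.2 × 0.004302 = 0.04819 m/d
Seepage velocity v = q / n = 0.04819 / 0.07 = 0.6884 m/d
L = v × T = 0.6884 × 250 = 172.1 m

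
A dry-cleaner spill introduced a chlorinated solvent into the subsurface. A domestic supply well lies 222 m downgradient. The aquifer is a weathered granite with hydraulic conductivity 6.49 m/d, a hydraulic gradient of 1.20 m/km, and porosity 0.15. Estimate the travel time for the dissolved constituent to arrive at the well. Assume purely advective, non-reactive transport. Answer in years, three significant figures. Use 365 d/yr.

q = Ki = 6.49 × 0.0012 = 0.007788 m/d
Seepage velocity v = q / n = 0.007788 / 0.15 = 0.05192 m/d
t = L / v = 222 / 0.05192 = 4276 d
   = 4276 / 365 = 11.7 yr

11.7 years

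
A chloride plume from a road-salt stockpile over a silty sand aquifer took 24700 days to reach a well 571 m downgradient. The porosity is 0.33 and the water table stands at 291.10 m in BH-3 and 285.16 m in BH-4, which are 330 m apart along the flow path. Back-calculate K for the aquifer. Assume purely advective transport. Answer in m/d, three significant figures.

Hydraulic gradient i = (291.10 − 285.16) / 330 = 5.94 / 330 = 0.01800
v = L / t = 571 / 24700 = 0.02312 m/d
K = v · n / i = 0.02312 × 0.33 / 0.01800 = 0.424 m/d

0.424 m/d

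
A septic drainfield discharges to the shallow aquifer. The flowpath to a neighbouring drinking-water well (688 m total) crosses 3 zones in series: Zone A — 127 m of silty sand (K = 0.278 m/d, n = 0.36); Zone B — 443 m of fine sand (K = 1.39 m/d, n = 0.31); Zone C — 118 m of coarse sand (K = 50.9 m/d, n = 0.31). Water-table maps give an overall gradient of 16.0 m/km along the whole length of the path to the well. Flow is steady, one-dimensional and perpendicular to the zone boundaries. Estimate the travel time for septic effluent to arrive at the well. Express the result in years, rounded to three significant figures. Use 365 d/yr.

Continuity: the same q passes through each zone, so ΔH = q·Σ(L_j/K_j) — the zones act as resistances in series.
Σ(L/K) = 127/0.278 + 443/1.39 + 118/50.9 = 456.8 + 318.7 + 2.318 = 777.9 d
K_eq = L_total / Σ(L/K) = 688 / 777.9 = 0.8845 m/d
q = K_eq · i = 0.8845 × 0.016 = 0.01415 m/d (same in every zone)
Zone A: v = q/n = 0.01415/0.36 = 0.03931 m/d → t_A = 127/0.03931 = 3231 d
Zone B: v = q/n = 0.01415/0.31 = 0.04565 m/d → t_B = 443/0.04565 = 9704 d
Zone C: v = q/n = 0.01415/0.31 = 0.04565 m/d → t_C = 118/0.04565 = 2585 d
Total t = 3231 + 9704 + 2585 = 15520 d
   = 15520 / 365 = 42.5 yr

42.5 years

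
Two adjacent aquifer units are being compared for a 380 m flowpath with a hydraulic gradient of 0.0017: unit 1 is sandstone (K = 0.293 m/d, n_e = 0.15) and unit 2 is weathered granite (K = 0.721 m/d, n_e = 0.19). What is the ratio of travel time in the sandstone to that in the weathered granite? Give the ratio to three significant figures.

Unit 1 (sandstone): v = 0.293×0.0017/0.15 = 0.003321 m/d, t = 380/0.003321 = 114400 d
Unit 2 (weathered granite): v = 0.721×0.0017/0.19 = 0.006451 m/d, t = 380/0.006451 = 58910 d
t(sandstone) / t(weathered granite) = 114400/58910 = 1.94

1.94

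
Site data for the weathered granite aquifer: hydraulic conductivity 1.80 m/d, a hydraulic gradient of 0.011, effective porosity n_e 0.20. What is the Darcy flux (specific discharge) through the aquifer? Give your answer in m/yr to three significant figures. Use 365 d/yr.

Specific discharge q = 1.80 × 0.011 = 0.01980 m/d
   = 0.01980 × 365 = 7.23 m/yr

7.23 m/yr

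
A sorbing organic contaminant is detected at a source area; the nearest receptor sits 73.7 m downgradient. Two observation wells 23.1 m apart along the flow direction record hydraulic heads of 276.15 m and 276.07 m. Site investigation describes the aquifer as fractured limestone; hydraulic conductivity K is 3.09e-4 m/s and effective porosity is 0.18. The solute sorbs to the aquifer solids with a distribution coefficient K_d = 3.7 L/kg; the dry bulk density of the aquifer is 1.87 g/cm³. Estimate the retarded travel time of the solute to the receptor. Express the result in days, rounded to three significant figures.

Hydraulic gradient i = (276.15 − 276.07) / 23.1 = 0.08 / 23.1 = 0.003463
K = 3.09e-4 m/s × 86400 s/d = 26.70 m/d
q = Ki = 26.70 × 0.003463 = 0.09246 m/d
Seepage velocity v = q / n = 0.09246 / 0.18 = 0.5137 m/d
Retardation R = 1 + ρ_b·K_d/n = 1 + 1.87×3.7/0.18 = 39.44
Contaminant velocity v_c = v/R = 0.5137/39.44 = 0.01302 m/d
t = L/v_c = 73.7/0.01302 = 5659 d

5660 days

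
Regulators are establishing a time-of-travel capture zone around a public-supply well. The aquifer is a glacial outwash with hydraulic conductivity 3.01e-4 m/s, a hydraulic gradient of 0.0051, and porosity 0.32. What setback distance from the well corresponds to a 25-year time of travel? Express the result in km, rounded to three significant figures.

3.78 km

K = 3.01e-4 m/s × 86400 s/d = 26.01 m/d
Darcy flux q = K·i = 26.01 × 0.0051 = 0.1326 m/d
Seepage velocity v = q / n = 0.1326 / 0.32 = 0.4145 m/d
T = 25 yr × 365 = 9125 d
L = v × T = 0.4145 × 9125 = 3782 m
   = 3.78 km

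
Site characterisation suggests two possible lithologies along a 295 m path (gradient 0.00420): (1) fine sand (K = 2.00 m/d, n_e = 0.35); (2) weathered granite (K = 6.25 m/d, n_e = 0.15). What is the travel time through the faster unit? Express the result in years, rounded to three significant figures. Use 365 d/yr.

Unit 1 (fine sand): v = 2.00×0.0042/0.35 = 0.02400 m/d, t = 295/0.02400 = 12290 d
Unit 2 (weathered granite): v = 6.25×0.0042/0.15 = 0.1750 m/d, t = 295/0.1750 = 1686 d
Faster: 1686 d / 365 = 4.62 yr

4.62 years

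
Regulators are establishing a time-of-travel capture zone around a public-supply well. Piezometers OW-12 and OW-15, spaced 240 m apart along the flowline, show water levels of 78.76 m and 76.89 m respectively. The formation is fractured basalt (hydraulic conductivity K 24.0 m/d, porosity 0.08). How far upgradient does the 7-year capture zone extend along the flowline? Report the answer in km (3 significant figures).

5.97 km

Hydraulic gradient i = (78.76 − 76.89) / 240 = 1.87 / 240 = 0.007792
Darcy flux q = K·i = 24.0 × 0.007792 = 0.1870 m/d
v_s = q/n_e = 0.1870/0.08 = 2.338 m/d
T = 7 yr × 365 = 2555 d
L = v × T = 2.338 × 2555 = 5972 m
   = 5.97 km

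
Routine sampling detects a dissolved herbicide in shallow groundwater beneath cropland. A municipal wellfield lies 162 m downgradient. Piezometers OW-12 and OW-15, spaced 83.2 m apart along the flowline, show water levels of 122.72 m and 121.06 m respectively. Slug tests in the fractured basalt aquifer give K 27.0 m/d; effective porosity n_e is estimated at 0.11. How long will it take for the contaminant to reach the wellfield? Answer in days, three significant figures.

33.1 days

Hydraulic gradient i = (122.72 − 121.06) / 83.2 = 1.66 / 83.2 = 0.01995
Darcy flux q = K·i = 27.0 × 0.01995 = 0.5387 m/d
v_s = q/n_e = 0.5387/0.11 = 4.897 m/d
t = L / v = 162 / 4.897 = 33.08 d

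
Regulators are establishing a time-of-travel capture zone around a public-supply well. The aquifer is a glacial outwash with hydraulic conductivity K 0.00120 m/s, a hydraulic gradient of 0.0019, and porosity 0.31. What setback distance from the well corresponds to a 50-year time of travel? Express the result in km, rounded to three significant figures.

K = 0.00120 m/s × 86400 s/d = 103.7 m/d
Specific discharge q = 103.7 × 0.0019 = 0.1970 m/d
Average linear velocity = 0.1970 / 0.31 = 0.6355 m/d
T = 50 yr × 365 = 18250 d
L = v × T = 0.6355 × 18250 = 11600 m
   = 11.6 km

11.6 km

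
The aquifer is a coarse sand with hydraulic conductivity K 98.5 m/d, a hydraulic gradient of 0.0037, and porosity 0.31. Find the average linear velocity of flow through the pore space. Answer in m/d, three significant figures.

1.18 m/d

q = Ki = 98.5 × 0.0037 = 0.3645 m/d
v_s = q/n_e = 0.3645/0.31 = 1.176 m/d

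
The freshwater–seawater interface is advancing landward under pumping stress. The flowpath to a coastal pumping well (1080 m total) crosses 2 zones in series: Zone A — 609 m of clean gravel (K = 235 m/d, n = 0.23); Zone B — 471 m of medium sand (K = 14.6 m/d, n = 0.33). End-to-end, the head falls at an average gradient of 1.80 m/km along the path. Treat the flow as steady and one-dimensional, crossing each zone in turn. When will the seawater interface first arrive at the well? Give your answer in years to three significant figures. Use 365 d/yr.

For zones in series the flux q is common to all zones; the equivalent conductivity is the harmonic (thickness-weighted) mean, K_eq = L_total / Σ(L_j/K_j).
Σ(L/K) = 609/235 + 471/14.6 = 2.591 + 32.26 = 34.85 d
K_eq = L_total / Σ(L/K) = 1080 / 34.85 = 30.99 m/d
q = K_eq · i = 30.99 × 0.0018 = 0.05578 m/d (same in every zone)
Zone A: v = q/n = 0.05578/0.23 = 0.2425 m/d → t_A = 609/0.2425 = 2511 d
Zone B: v = q/n = 0.05578/0.33 = 0.1690 m/d → t_B = 471/0.1690 = 2787 d
Total t = 2511 + 2787 = 5298 d
   = 5298 / 365 = 14.5 yr

14.5 years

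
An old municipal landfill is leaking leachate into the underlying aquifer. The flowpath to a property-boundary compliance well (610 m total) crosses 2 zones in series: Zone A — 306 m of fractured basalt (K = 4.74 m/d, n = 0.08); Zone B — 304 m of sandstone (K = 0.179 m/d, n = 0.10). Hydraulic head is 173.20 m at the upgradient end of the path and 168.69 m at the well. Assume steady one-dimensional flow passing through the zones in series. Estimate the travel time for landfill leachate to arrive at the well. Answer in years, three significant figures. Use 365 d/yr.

Total head drop ΔH = 173.20 − 168.69 = 4.51 m
Continuity: the same q passes through each zone, so ΔH = q·Σ(L_j/K_j) — the zones act as resistances in series.
Σ(L/K) = 306/4.74 + 304/0.179 = 64.56 + 1698 = 1763 d
q = ΔH / Σ(L/K) = 4.51 / 1763 = 0.002558 m/d (same in every zone)
Zone A: v = q/n = 0.002558/0.08 = 0.03198 m/d → t_A = 306/0.03198 = 9569 d
Zone B: v = q/n = 0.002558/0.10 = 0.02558 m/d → t_B = 304/0.02558 = 11880 d
Total t = 9569 + 11880 = 21450 d
   = 21450 / 365 = 58.8 yr

58.8 years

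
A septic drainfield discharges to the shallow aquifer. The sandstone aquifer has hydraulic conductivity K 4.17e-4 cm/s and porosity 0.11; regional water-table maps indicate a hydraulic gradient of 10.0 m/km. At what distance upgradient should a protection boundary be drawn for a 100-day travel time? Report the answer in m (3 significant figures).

3.28 m

K = 4.17e-4 cm/s × 864 = 0.3603 m/d
Darcy flux q = K·i = 0.3603 × 0.010 = 0.003603 m/d
v = Ki/n = 0.3603·0.010/0.11 = 0.03275 m/d
L = v × T = 0.03275 × 100 = 3.275 m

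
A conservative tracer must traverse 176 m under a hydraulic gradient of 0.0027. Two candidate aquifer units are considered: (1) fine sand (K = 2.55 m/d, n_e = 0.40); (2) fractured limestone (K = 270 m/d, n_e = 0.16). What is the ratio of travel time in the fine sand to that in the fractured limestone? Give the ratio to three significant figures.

Unit 1 (fine sand): v = 2.55×0.0027/0.40 = 0.01721 m/d, t = 176/0.01721 = 10230 d
Unit 2 (fractured limestone): v = 270×0.0027/0.16 = 4.556 m/d, t = 176/4.556 = 38.63 d
t(fine sand) / t(fractured limestone) = 10230/38.63 = 265

265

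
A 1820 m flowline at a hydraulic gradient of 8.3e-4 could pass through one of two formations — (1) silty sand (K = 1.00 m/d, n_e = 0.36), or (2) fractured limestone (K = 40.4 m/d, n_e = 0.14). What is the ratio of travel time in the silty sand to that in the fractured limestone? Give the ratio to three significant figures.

104

Unit 1 (silty sand): v = 1.00×8.3e-4/0.36 = 0.002306 m/d, t = 1820/0.002306 = 789400 d
Unit 2 (fractured limestone): v = 40.4×8.3e-4/0.14 = 0.2395 m/d, t = 1820/0.2395 = 7599 d
t(silty sand) / t(fractured limestone) = 789400/7599 = 104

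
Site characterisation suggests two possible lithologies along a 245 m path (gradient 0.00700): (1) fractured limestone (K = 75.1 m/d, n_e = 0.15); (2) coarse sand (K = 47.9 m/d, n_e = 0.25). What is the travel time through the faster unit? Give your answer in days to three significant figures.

69.9 days

Unit 1 (fractured limestone): v = 75.1×0.0070/0.15 = 3.505 m/d, t = 245/3.505 = 69.91 d
Unit 2 (coarse sand): v = 47.9×0.0070/0.25 = 1.341 m/d, t = 245/1.341 = 182.7 d
Faster unit: t = 69.9 d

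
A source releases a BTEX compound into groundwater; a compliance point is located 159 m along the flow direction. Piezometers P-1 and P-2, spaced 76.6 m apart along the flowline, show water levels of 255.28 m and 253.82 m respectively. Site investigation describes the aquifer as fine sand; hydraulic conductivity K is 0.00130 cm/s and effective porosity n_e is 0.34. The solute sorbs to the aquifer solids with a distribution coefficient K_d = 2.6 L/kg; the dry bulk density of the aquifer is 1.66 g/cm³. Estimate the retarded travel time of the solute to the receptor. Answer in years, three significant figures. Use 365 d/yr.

Hydraulic gradient i = (255.28 − 253.82) / 76.6 = 1.46 / 76.6 = 0.01906
K = 0.00130 cm/s × 864 = 1.123 m/d
Specific discharge q = 1.123 × 0.01906 = 0.02141 m/d
v_s = q/n_e = 0.02141/0.34 = 0.06297 m/d
Retardation R = 1 + ρ_b·K_d/n = 1 + 1.66×2.6/0.34 = 13.69
Contaminant velocity v_c = v/R = 0.06297/13.69 = 0.004598 m/d
t = L/v_c = 159/0.004598 = 34580 d
   = 34580/365 = 94.7 yr

94.7 years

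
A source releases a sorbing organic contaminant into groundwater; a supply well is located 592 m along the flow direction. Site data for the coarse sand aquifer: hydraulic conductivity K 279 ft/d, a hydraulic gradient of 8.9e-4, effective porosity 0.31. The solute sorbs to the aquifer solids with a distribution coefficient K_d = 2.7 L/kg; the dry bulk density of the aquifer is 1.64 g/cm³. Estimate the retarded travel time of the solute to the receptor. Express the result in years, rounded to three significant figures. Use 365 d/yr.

102 years

K = 279 ft/d × 0.3048 = 85.04 m/d
q = Ki = 85.04 × 8.9e-4 = 0.07568 m/d
Seepage velocity v = q / n = 0.07568 / 0.31 = 0.2441 m/d
Retardation R = 1 + ρ_b·K_d/n = 1 + 1.64×2.7/0.31 = 15.28
Contaminant velocity v_c = v/R = 0.2441/15.28 = 0.01597 m/d
t = L/v_c = 592/0.01597 = 37060 d
   = 37060/365 = 102 yr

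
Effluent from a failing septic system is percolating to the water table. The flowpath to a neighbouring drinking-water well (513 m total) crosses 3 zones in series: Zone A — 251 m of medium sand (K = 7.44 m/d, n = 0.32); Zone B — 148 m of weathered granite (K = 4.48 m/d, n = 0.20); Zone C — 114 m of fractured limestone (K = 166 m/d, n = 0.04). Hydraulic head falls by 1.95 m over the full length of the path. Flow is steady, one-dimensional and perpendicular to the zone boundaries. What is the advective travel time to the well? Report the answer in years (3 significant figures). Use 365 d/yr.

10.9 years

Continuity: the same q passes through each zone, so ΔH = q·Σ(L_j/K_j) — the zones act as resistances in series.
Σ(L/K) = 251/7.44 + 148/4.48 + 114/166 = 33.74 + 33.04 + 0.6867 = 67.46 d
q = ΔH / Σ(L/K) = 1.95 / 67.46 = 0.02891 m/d (same in every zone)
Zone A: v = q/n = 0.02891/0.32 = 0.09033 m/d → t_A = 251/0.09033 = 2779 d
Zone B: v = q/n = 0.02891/0.20 = 0.1445 m/d → t_B = 148/0.1445 = 1024 d
Zone C: v = q/n = 0.02891/0.04 = 0.7227 m/d → t_C = 114/0.7227 = 157.8 d
Total t = 2779 + 1024 + 157.8 = 3960 d
   = 3960 / 365 = 10.9 yr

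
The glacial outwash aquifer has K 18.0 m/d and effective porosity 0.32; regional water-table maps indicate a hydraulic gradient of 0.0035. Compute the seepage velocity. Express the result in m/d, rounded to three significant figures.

q = Ki = 18.0 × 0.0035 = 0.06300 m/d
v_s = q/n_e = 0.06300/0.32 = 0.1969 m/d

0.197 m/d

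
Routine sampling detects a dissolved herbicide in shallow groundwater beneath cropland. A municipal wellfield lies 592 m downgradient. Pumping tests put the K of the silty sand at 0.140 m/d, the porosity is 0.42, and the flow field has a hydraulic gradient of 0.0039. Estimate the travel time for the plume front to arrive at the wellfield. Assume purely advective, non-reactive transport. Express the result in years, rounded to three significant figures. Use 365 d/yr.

1250 years

q = Ki = 0.140 × 0.0039 = 5.460e-4 m/d
v = Ki/n = 0.140·0.0039/0.42 = 0.001300 m/d
t = L / v = 592 / 0.001300 = 455400 d
   = 455400 / 365 = 1250 yr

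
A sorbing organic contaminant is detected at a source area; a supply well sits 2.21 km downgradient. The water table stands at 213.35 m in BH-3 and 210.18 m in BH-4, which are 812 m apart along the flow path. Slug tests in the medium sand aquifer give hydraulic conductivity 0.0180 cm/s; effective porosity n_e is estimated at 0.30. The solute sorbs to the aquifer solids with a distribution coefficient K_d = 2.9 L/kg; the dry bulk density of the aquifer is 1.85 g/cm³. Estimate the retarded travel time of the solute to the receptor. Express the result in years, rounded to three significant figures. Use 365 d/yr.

565 years

Hydraulic gradient i = (213.35 − 210.18) / 812 = 3.17 / 812 = 0.003904
K = 0.0180 cm/s × 864 = 15.55 m/d
Darcy flux q = K·i = 15.55 × 0.003904 = 0.06071 m/d
Seepage velocity v = q / n = 0.06071 / 0.30 = 0.2024 m/d
Retardation R = 1 + ρ_b·K_d/n = 1 + 1.85×2.9/0.30 = 18.88
Contaminant velocity v_c = v/R = 0.2024/18.88 = 0.01072 m/d
L = 2.21 km = 2210 m
t = L/v_c = 2210/0.01072 = 206200 d
   = 206200/365 = 565 yr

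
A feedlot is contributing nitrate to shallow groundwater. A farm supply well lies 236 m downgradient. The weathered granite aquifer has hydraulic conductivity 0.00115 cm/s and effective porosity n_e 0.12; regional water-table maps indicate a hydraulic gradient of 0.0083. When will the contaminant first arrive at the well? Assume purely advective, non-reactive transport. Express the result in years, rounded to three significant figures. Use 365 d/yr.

K = 0.00115 cm/s × 864 = 0.9936 m/d
q = Ki = 0.9936 × 0.0083 = 0.008247 m/d
Seepage velocity v = q / n = 0.008247 / 0.12 = 0.06872 m/d
t = L / v = 236 / 0.06872 = 3434 d
   = 3434 / 365 = 9.41 yr

9.41 years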